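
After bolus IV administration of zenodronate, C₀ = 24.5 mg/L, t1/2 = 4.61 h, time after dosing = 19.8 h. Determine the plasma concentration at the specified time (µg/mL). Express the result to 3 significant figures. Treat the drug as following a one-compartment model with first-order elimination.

k = ln2 / t½ = 0.693147 / 4.61 = 0.1504 h⁻¹
C = C₀ · e^(−k·t) = 24.50 × e^(−0.1504 × 19.8)
  = 24.50 × 0.05090 = 1.247 mg/L
(1.247 mg/L = 1.247 µg/mL)

1.25 µg/mL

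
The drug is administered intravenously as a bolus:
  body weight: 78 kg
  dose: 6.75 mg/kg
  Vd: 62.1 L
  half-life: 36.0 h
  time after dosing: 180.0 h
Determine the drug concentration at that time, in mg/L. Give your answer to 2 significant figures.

Total dose = 6.75 × 78 = 526.5 mg
C₀ = Dose / Vd = 526.5 / 62.1 = 8.478 mg/L
k = ln2 / t½ = 0.693147 / 36.0 = 0.01925 h⁻¹
t / t½ = 180.0 / 36.0 = 5 half-lives
C = C₀ × (1/2)^5 = 8.478 × 0.03125 = 0.2649 mg/L

0.26 mg/L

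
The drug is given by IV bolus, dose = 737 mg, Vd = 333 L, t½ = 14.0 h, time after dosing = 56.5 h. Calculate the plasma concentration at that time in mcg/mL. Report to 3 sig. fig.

0.135 mcg/mL

C₀ = Dose / Vd = 737.0 / 333 = 2.213 mg/L
k = ln2 / t½ = 0.693147 / 14.0 = 0.04951 h⁻¹
C = C₀ · e^(−k·t) = 2.213 × e^(−0.04951 × 56.5)
  = 2.213 × 0.06097 = 0.1349 mg/L
(0.1349 mg/L = 0.1349 mcg/mL)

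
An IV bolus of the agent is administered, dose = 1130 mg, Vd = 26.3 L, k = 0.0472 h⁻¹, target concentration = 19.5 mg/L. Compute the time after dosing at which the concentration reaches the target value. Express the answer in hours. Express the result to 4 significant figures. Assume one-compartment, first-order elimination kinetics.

C₀ = Dose / Vd = 1130 / 26.3 = 42.97 mg/L
t = ln(C₀ / C) / k = ln(42.97 / 19.5) / 0.04720
  = ln(2.204) / 0.04720 = 0.7903 / 0.04720 = 16.74 h

16.74 h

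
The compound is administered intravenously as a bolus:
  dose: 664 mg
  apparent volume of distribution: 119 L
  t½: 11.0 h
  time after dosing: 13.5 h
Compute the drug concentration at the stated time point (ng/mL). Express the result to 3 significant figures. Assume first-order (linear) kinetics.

2380 ng/mL

C₀ = Dose / Vd = 664.0 / 119 = 5.580 mg/L
k = ln2 / t½ = 0.693147 / 11.0 = 0.06301 h⁻¹
C = C₀ · e^(−k·t) = 5.580 × e^(−0.06301 × 13.5)
  = 5.580 × 0.4271 = 2.383 mg/L
Convert: 2.383 mg/L × 1000 = 2383 ng/mL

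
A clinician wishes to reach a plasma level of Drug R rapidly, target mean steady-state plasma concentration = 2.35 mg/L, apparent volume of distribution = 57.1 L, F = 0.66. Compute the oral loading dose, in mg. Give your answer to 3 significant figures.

203 mg

LD = Css × Vd / F = 2.35 × 57.1 / 0.66 = 203.3 mg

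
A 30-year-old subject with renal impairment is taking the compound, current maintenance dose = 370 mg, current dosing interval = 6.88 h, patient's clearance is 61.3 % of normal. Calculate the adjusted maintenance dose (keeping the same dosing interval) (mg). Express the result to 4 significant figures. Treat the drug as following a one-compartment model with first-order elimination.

To keep the same average steady-state level, dosing rate must scale with clearance.
CL ratio = 61.3 / 100 = 0.6130
New dose (same interval) = 370 × 0.6130 = 226.8 mg

226.8 mg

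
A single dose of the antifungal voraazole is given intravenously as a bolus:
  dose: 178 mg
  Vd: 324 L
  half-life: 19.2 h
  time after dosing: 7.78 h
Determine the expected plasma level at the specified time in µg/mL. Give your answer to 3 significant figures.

C₀ = Dose / Vd = 178.0 / 324 = 0.5494 mg/L
k = ln2 / t½ = 0.693147 / 19.2 = 0.03610 h⁻¹
C = C₀ · e^(−k·t) = 0.5494 × e^(−0.03610 × 7.78)
  = 0.5494 × 0.7551 = 0.4149 mg/L
(0.4149 mg/L = 0.4149 µg/mL)

0.415 µg/mL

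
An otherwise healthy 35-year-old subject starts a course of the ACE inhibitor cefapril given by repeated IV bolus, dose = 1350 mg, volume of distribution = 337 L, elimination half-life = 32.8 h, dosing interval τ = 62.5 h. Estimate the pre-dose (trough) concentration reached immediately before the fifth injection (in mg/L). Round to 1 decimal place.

1.5 mg/L

C₀ per dose = Dose / Vd = 1350 / 337 = 4.006 mg/L
k = ln2 / t½ = 0.693147 / 32.8 = 0.02113 h⁻¹
Fraction remaining after one interval: r = e^(−kτ) = e^(−0.02113 × 62.5) = 0.2670
Before dose 5, 4 doses have been given (aged 1τ, 2τ, 3τ, 4τ).
C_trough = C₀ × (r + r² + … + r^4) = C₀ × r(1−r^4)/(1−r)
        = 4.006 × 0.2670 × (1 − 0.005082) / (1 − 0.2670) = 1.452 mg/L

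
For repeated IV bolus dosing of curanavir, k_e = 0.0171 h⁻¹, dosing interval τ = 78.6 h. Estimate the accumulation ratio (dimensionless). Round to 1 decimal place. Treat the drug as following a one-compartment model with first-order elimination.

1.4

e^(−kτ) = e^(−0.01710 × 78.6) = 0.2608
Accumulation ratio R = 1 / (1 − e^(−kτ)) = 1 / (1 − 0.2608) = 1.353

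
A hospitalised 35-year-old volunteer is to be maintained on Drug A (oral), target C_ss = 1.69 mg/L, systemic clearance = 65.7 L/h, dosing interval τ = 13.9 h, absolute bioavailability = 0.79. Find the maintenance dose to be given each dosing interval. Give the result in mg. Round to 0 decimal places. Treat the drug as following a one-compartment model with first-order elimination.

At steady state, F × (Dose/τ) = Css × CL.
Dose = Css × CL × τ / F = 1.69 × 65.70 × 13.9 / 0.79 = 1954 mg

1954 mg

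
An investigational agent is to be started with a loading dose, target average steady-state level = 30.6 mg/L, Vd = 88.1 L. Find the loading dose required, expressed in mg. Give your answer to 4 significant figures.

2696 mg

LD = Css × Vd = 30.6 × 88.1 = 2696 mg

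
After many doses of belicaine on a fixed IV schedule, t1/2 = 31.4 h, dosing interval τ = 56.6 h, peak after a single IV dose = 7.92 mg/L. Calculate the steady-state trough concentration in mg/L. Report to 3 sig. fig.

3.18 mg/L

k = ln2 / t½ = 0.693147 / 31.4 = 0.02207 h⁻¹
e^(−kτ) = e^(−0.02207 × 56.6) = 0.2867
Accumulation ratio R = 1 / (1 − e^(−kτ)) = 1 / (1 − 0.2867) = 1.402
Steady-state trough = C₀ × R × e^(−kτ) = 7.92 × 1.402 × 0.2867 = 3.183 mg/L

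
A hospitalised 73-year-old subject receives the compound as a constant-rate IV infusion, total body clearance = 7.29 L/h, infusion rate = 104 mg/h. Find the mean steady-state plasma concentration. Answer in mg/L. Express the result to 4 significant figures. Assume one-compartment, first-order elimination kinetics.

14.27 mg/L

At steady state Css = R₀ / CL = 104 / 7.290 = 14.27 mg/L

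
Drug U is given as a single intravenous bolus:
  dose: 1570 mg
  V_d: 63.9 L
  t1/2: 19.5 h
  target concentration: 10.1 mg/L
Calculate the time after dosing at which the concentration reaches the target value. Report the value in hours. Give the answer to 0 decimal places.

25 h

C₀ = Dose / Vd = 1570 / 63.9 = 24.57 mg/L
k = ln2 / t½ = 0.693147 / 19.5 = 0.03555 h⁻¹
t = ln(C₀ / C) / k = ln(24.57 / 10.1) / 0.03555
  = ln(2.433) / 0.03555 = 0.8891 / 0.03555 = 25.01 h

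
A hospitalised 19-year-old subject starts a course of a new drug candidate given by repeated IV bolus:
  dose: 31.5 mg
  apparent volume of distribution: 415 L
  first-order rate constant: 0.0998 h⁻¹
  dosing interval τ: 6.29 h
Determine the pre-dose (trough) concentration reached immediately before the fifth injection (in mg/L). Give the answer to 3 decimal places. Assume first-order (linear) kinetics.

C₀ per dose = Dose / Vd = 31.5 / 415 = 0.07590 mg/L
Fraction remaining after one interval: r = e^(−kτ) = e^(−0.09980 × 6.29) = 0.5338
Before dose 5, 4 doses have been given (aged 1τ, 2τ, 3τ, 4τ).
C_trough = C₀ × (r + r² + … + r^4) = C₀ × r(1−r^4)/(1−r)
        = 0.07590 × 0.5338 × (1 − 0.08119) / (1 − 0.5338) = 0.07985 mg/L

0.080 mg/L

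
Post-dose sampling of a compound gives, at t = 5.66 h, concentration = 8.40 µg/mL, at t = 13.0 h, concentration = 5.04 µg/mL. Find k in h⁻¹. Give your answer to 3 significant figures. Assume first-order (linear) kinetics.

0.0696 h⁻¹

k = ln(C₁/C₂) / (t₂ − t₁) = ln(8.40/5.04) / (13.0 − 5.66)
  = 0.5108 / 7.340 = 0.06959 h⁻¹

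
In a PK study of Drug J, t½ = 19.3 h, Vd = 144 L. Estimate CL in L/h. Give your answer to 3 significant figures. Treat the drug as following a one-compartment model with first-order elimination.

k = ln2 / t½ = 0.693147 / 19.3 = 0.03591 h⁻¹
CL = k × Vd = 0.03591 × 144 = 5.171 L/h

5.17 L/h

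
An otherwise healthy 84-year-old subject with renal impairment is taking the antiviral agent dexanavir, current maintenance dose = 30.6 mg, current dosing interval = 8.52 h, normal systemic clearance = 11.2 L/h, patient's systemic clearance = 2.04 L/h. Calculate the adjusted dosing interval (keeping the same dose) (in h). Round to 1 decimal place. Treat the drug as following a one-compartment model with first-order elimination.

To keep the same average steady-state level, dosing rate must scale with clearance.
CL ratio = 2.04 / 11.2 = 0.1821
New interval (same dose) = 8.52 / 0.1821 = 46.79 h

46.8 h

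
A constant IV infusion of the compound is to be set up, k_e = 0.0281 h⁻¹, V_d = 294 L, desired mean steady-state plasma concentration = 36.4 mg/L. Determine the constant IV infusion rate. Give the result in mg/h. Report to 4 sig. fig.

300.7 mg/h

CL = k × Vd = 0.02810 × 294 = 8.261 L/h
At steady state, infusion rate R₀ = Css × CL = 36.4 × 8.261 = 300.7 mg/h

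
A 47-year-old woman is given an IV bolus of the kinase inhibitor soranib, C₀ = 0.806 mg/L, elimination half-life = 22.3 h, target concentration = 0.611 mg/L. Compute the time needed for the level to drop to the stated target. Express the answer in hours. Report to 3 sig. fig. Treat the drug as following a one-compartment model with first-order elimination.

8.91 h

k = ln2 / t½ = 0.693147 / 22.3 = 0.03108 h⁻¹
t = ln(C₀ / C) / k = ln(0.8060 / 0.611) / 0.03108
  = ln(1.319) / 0.03108 = 0.2769 / 0.03108 = 8.909 h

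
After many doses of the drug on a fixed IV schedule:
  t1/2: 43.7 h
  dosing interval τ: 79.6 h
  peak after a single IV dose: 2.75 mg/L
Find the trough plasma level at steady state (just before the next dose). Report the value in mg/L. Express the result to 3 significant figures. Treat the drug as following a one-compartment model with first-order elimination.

k = ln2 / t½ = 0.693147 / 43.7 = 0.01586 h⁻¹
e^(−kτ) = e^(−0.01586 × 79.6) = 0.2830
Accumulation ratio R = 1 / (1 − e^(−kτ)) = 1 / (1 − 0.2830) = 1.395
Steady-state trough = C₀ × R × e^(−kτ) = 2.75 × 1.395 × 0.2830 = 1.086 mg/L

1.09 mg/L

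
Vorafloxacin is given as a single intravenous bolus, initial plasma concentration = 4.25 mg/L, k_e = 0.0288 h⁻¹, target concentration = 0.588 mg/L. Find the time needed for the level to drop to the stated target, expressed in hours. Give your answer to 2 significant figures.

t = ln(C₀ / C) / k = ln(4.250 / 0.588) / 0.02880
  = ln(7.228) / 0.02880 = 1.978 / 0.02880 = 68.68 h

69 h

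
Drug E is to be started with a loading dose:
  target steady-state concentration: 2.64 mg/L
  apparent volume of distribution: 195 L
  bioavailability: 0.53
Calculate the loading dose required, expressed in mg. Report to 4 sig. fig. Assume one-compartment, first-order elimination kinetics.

971.3 mg

LD = Css × Vd / F = 2.64 × 195 / 0.53 = 971.3 mg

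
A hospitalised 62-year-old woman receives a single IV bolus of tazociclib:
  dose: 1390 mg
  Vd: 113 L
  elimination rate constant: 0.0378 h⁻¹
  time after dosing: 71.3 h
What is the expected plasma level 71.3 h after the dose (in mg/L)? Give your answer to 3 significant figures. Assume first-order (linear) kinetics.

0.831 mg/L

C₀ = Dose / Vd = 1390 / 113 = 12.30 mg/L
C = C₀ · e^(−k·t) = 12.30 × e^(−0.03780 × 71.3)
  = 12.30 × 0.06753 = 0.8306 mg/L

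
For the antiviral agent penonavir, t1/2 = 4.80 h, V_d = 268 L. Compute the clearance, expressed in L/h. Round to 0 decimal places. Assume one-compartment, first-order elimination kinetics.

39 L/h

k = ln2 / t½ = 0.693147 / 4.80 = 0.1444 h⁻¹
CL = k × Vd = 0.1444 × 268 = 38.70 L/h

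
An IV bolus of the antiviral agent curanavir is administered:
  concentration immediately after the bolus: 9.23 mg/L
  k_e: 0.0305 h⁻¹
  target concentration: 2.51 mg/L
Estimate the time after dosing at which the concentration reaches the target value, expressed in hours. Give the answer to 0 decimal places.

43 h

t = ln(C₀ / C) / k = ln(9.230 / 2.51) / 0.03050
  = ln(3.677) / 0.03050 = 1.302 / 0.03050 = 42.69 h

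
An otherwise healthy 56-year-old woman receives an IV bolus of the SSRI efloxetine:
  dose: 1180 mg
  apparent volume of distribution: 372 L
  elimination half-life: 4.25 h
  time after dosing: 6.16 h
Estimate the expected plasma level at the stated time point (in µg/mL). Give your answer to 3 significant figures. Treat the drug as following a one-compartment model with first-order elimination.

C₀ = Dose / Vd = 1180 / 372 = 3.172 mg/L
k = ln2 / t½ = 0.693147 / 4.25 = 0.1631 h⁻¹
C = C₀ · e^(−k·t) = 3.172 × e^(−0.1631 × 6.16)
  = 3.172 × 0.3662 = 1.162 mg/L
(1.162 mg/L = 1.162 µg/mL)

1.16 µg/mL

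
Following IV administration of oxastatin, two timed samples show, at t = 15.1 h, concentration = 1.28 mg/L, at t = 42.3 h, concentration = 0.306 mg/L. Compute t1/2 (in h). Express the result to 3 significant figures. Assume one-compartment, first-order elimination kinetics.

k = ln(C₁/C₂) / (t₂ − t₁) = ln(1.28/0.306) / (42.3 − 15.1)
  = 1.431 / 27.20 = 0.05261 h⁻¹
t½ = ln2 / k = 0.693147 / 0.05261 = 13.18 h

13.2 h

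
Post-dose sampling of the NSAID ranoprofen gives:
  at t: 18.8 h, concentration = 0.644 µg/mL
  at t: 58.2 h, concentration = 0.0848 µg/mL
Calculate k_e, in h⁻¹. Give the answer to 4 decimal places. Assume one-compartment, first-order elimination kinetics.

0.0515 h⁻¹

k = ln(C₁/C₂) / (t₂ − t₁) = ln(0.644/0.0848) / (58.2 − 18.8)
  = 2.027 / 39.40 = 0.05145 h⁻¹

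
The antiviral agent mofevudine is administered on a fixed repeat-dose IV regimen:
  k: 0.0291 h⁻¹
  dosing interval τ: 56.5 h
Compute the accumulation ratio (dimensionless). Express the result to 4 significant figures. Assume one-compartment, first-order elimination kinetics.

1.239

e^(−kτ) = e^(−0.02910 × 56.5) = 0.1932
Accumulation ratio R = 1 / (1 − e^(−kτ)) = 1 / (1 − 0.1932) = 1.239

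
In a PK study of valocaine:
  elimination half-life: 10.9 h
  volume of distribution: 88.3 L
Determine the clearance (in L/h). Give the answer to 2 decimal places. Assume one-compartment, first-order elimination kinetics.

k = ln2 / t½ = 0.693147 / 10.9 = 0.06359 h⁻¹
CL = k × Vd = 0.06359 × 88.3 = 5.615 L/h

5.62 L/h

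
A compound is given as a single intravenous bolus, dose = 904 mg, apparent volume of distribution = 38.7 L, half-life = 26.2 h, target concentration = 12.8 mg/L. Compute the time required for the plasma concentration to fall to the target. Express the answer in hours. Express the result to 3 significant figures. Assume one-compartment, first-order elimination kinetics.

22.7 h

C₀ = Dose / Vd = 904.0 / 38.7 = 23.36 mg/L
k = ln2 / t½ = 0.693147 / 26.2 = 0.02646 h⁻¹
t = ln(C₀ / C) / k = ln(23.36 / 12.8) / 0.02646
  = ln(1.825) / 0.02646 = 0.6016 / 0.02646 = 22.74 h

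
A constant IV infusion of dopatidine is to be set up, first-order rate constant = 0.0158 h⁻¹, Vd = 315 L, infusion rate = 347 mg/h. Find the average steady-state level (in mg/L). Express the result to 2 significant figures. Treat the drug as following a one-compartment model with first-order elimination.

CL = k × Vd = 0.01580 × 315 = 4.977 L/h
At steady state Css = R₀ / CL = 347 / 4.977 = 69.72 mg/L

70 mg/L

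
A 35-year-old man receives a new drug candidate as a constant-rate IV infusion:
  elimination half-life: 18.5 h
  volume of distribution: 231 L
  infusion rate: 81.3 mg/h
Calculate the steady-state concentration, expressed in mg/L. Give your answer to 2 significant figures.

9.4 mg/L

k = ln2 / t½ = 0.693147 / 18.5 = 0.03747 h⁻¹
CL = k × Vd = 0.03747 × 231 = 8.656 L/h
At steady state Css = R₀ / CL = 81.3 / 8.656 = 9.392 mg/L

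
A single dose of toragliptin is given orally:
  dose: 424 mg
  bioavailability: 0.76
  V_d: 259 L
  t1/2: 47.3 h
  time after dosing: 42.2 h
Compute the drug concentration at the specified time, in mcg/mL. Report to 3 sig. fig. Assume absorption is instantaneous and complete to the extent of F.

0.670 mcg/mL

Amount reaching circulation = F × Dose = 0.76 × 424.0 = 322.2 mg
C₀ = F·Dose / Vd = 322.2 / 259 = 1.244 mg/L
k = ln2 / t½ = 0.693147 / 47.3 = 0.01465 h⁻¹
C = C₀ · e^(−k·t) = 1.244 × e^(−0.01465 × 42.2)
  = 1.244 × 0.5389 = 0.6704 mg/L
(0.6704 mg/L = 0.6704 mcg/mL)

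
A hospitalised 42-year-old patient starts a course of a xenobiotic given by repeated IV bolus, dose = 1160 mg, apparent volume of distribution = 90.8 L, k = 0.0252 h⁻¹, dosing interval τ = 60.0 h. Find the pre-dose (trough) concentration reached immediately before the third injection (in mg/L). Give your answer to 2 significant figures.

3.4 mg/L

C₀ per dose = Dose / Vd = 1160 / 90.8 = 12.78 mg/L
Fraction remaining after one interval: r = e^(−kτ) = e^(−0.02520 × 60.0) = 0.2205
Before dose 3, 2 doses have been given (aged 1τ, 2τ).
C_trough = C₀ × (r + r²) = 12.78 × (0.2205 + 0.04862) = 3.439 mg/L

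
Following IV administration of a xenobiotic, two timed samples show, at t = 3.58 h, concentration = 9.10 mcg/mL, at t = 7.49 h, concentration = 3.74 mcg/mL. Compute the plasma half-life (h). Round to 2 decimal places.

k = ln(C₁/C₂) / (t₂ − t₁) = ln(9.10/3.74) / (7.49 − 3.58)
  = 0.8892 / 3.910 = 0.2274 h⁻¹
t½ = ln2 / k = 0.693147 / 0.2274 = 3.048 h

3.05 h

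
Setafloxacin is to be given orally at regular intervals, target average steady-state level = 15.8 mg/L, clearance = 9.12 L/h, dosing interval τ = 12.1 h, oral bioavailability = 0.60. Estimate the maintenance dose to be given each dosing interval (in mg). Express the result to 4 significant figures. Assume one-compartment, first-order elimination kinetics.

2906 mg

At steady state, F × (Dose/τ) = Css × CL.
Dose = Css × CL × τ / F = 15.8 × 9.120 × 12.1 / 0.60 = 2906 mg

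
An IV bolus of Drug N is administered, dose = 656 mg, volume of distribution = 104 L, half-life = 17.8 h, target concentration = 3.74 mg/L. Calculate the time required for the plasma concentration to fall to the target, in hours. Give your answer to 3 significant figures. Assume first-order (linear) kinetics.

13.4 h

C₀ = Dose / Vd = 656.0 / 104 = 6.308 mg/L
k = ln2 / t½ = 0.693147 / 17.8 = 0.03894 h⁻¹
t = ln(C₀ / C) / k = ln(6.308 / 3.74) / 0.03894
  = ln(1.687) / 0.03894 = 0.5230 / 0.03894 = 13.43 h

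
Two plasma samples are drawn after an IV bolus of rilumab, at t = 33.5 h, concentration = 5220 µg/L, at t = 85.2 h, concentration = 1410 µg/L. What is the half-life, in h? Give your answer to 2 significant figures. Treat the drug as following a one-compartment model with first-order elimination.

27 h

k = ln(C₁/C₂) / (t₂ − t₁) = ln(5220/1410) / (85.2 − 33.5)
  = 1.309 / 51.70 = 0.02532 h⁻¹
t½ = ln2 / k = 0.693147 / 0.02532 = 27.38 h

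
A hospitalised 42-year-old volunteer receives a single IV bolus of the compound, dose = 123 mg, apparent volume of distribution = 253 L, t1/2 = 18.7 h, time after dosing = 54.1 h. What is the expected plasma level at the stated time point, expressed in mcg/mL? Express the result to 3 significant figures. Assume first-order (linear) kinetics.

0.0654 mcg/mL

C₀ = Dose / Vd = 123.0 / 253 = 0.4862 mg/L
k = ln2 / t½ = 0.693147 / 18.7 = 0.03707 h⁻¹
C = C₀ · e^(−k·t) = 0.4862 × e^(−0.03707 × 54.1)
  = 0.4862 × 0.1346 = 0.06544 mg/L
(0.06544 mg/L = 0.06544 mcg/mL)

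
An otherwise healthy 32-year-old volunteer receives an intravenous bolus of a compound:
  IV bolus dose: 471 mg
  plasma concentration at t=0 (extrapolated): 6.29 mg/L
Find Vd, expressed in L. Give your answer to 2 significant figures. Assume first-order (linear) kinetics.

Vd = Dose / C₀ = 471.0 / 6.29 = 74.88 L

75 L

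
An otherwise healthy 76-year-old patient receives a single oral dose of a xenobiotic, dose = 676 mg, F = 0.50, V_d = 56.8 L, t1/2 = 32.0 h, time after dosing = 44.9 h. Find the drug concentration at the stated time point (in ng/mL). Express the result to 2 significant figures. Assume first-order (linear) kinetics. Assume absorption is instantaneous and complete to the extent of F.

2300 ng/mL

Amount reaching circulation = F × Dose = 0.50 × 676.0 = 338.0 mg
C₀ = F·Dose / Vd = 338.0 / 56.8 = 5.951 mg/L
k = ln2 / t½ = 0.693147 / 32.0 = 0.02166 h⁻¹
C = C₀ · e^(−k·t) = 5.951 × e^(−0.02166 × 44.9)
  = 5.951 × 0.3781 = 2.250 mg/L
Convert: 2.250 mg/L × 1000 = 2250 ng/mL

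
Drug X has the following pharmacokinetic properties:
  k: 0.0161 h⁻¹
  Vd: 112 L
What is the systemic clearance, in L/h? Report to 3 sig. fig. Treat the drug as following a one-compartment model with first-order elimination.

1.80 L/h

CL = k × Vd = 0.0161 × 112 = 1.803 L/h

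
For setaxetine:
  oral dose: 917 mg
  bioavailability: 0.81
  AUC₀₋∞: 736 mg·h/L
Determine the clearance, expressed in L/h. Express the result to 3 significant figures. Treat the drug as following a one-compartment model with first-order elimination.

CL = F·Dose / AUC = 0.81 × 917 / 736 = 1.009 L/h

1.01 L/h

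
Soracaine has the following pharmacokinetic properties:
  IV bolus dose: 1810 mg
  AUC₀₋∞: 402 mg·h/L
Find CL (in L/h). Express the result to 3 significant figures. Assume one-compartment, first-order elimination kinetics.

4.50 L/h

CL = Dose / AUC = 1810 / 402 = 4.502 L/h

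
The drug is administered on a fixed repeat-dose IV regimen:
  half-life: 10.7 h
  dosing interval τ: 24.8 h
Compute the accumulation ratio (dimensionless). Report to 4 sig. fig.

k = ln2 / t½ = 0.693147 / 10.7 = 0.06478 h⁻¹
e^(−kτ) = e^(−0.06478 × 24.8) = 0.2006
Accumulation ratio R = 1 / (1 − e^(−kτ)) = 1 / (1 − 0.2006) = 1.251

1.251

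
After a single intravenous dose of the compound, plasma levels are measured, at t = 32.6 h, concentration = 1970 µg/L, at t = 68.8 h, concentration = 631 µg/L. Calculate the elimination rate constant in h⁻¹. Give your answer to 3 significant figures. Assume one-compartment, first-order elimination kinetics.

k = ln(C₁/C₂) / (t₂ − t₁) = ln(1970/631) / (68.8 − 32.6)
  = 1.138 / 36.20 = 0.03144 h⁻¹

0.0314 h⁻¹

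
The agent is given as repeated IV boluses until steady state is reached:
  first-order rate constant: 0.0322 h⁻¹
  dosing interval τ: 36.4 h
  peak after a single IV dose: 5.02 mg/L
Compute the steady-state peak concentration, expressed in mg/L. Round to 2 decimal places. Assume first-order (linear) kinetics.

7.27 mg/L

e^(−kτ) = e^(−0.03220 × 36.4) = 0.3097
Accumulation ratio R = 1 / (1 − e^(−kτ)) = 1 / (1 − 0.3097) = 1.449
Steady-state peak = C₀ × R = 5.02 × 1.449 = 7.274 mg/L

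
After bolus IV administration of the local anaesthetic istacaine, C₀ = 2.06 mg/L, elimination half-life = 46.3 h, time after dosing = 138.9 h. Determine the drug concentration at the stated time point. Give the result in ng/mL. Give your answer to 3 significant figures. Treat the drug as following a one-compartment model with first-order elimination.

k = ln2 / t½ = 0.693147 / 46.3 = 0.01497 h⁻¹
t / t½ = 138.9 / 46.3 = 3 half-lives
C = C₀ × (1/2)^3 = 2.060 × 0.1250 = 0.2575 mg/L
Convert: 0.2575 mg/L × 1000 = 257.5 ng/mL

258 ng/mL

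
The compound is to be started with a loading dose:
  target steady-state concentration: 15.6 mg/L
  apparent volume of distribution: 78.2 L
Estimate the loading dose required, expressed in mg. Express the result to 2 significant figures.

1200 mg

LD = Css × Vd = 15.6 × 78.2 = 1220 mg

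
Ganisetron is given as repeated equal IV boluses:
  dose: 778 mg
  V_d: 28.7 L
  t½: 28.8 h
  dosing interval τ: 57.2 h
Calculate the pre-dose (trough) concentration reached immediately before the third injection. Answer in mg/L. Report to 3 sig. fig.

C₀ per dose = Dose / Vd = 778 / 28.7 = 27.11 mg/L
k = ln2 / t½ = 0.693147 / 28.8 = 0.02407 h⁻¹
Fraction remaining after one interval: r = e^(−kτ) = e^(−0.02407 × 57.2) = 0.2524
Before dose 3, 2 doses have been given (aged 1τ, 2τ).
C_trough = C₀ × (r + r²) = 27.11 × (0.2524 + 0.06371) = 8.570 mg/L

8.57 mg/L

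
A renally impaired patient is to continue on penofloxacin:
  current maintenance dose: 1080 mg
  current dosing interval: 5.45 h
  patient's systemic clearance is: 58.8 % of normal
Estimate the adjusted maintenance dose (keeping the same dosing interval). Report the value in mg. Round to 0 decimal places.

To keep the same average steady-state level, dosing rate must scale with clearance.
CL ratio = 58.8 / 100 = 0.5880
New dose (same interval) = 1080 × 0.5880 = 635.0 mg

635 mg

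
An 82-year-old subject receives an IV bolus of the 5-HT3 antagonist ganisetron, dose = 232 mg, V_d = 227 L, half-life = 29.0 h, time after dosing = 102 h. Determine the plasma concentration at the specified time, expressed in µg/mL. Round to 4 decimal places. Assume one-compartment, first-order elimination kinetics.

C₀ = Dose / Vd = 232.0 / 227 = 1.022 mg/L
k = ln2 / t½ = 0.693147 / 29.0 = 0.02390 h⁻¹
C = C₀ · e^(−k·t) = 1.022 × e^(−0.02390 × 102)
  = 1.022 × 0.08735 = 0.08927 mg/L
(0.08927 mg/L = 0.08927 µg/mL)

0.0893 µg/mL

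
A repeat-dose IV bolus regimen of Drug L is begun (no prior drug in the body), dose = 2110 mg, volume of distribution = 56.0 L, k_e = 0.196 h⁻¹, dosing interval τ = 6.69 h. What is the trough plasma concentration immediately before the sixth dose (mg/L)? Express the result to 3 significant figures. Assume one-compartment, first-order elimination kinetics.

13.9 mg/L

C₀ per dose = Dose / Vd = 2110 / 56.0 = 37.68 mg/L
Fraction remaining after one interval: r = e^(−kτ) = e^(−0.1960 × 6.69) = 0.2695
Before dose 6, 5 doses have been given (aged 1τ, 2τ, 3τ, 4τ, 5τ).
C_trough = C₀ × (r + r² + … + r^5) = C₀ × r(1−r^5)/(1−r)
        = 37.68 × 0.2695 × (1 − 0.001422) / (1 − 0.2695) = 13.88 mg/L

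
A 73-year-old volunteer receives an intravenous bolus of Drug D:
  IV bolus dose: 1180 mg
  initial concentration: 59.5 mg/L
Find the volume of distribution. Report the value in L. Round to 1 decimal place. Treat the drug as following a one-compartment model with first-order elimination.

Vd = Dose / C₀ = 1180 / 59.5 = 19.83 L

19.8 L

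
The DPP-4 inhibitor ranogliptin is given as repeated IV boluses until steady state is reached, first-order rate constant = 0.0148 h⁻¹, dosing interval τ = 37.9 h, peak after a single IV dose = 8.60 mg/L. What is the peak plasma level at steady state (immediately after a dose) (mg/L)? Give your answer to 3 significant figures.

e^(−kτ) = e^(−0.01480 × 37.9) = 0.5707
Accumulation ratio R = 1 / (1 − e^(−kτ)) = 1 / (1 − 0.5707) = 2.329
Steady-state peak = C₀ × R = 8.60 × 2.329 = 20.03 mg/L

20.0 mg/L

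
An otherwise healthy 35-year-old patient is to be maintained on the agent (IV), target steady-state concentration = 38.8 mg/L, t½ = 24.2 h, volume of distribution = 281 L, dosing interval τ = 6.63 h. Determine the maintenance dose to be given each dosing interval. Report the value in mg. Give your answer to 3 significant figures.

k = ln2 / t½ = 0.693147 / 24.2 = 0.02864 h⁻¹
CL = k × Vd = 0.02864 × 281 = 8.048 L/h
At steady state, Dose/τ = Css × CL.
Dose = Css × CL × τ = 38.8 × 8.048 × 6.63 = 2070 mg

2070 mg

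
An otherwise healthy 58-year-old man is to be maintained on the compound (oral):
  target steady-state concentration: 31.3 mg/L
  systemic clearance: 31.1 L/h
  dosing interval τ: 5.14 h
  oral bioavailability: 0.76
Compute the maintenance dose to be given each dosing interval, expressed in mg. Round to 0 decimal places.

At steady state, F × (Dose/τ) = Css × CL.
Dose = Css × CL × τ / F = 31.3 × 31.10 × 5.14 / 0.76 = 6583 mg

6583 mg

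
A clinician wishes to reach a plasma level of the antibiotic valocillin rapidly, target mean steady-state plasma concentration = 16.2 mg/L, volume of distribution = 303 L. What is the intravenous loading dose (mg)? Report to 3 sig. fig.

LD = Css × Vd = 16.2 × 303 = 4909 mg

4910 mg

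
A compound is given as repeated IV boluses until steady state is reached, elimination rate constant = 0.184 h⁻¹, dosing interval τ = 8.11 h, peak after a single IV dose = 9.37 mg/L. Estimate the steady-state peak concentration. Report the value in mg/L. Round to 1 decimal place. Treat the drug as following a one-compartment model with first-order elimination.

e^(−kτ) = e^(−0.1840 × 8.11) = 0.2249
Accumulation ratio R = 1 / (1 − e^(−kτ)) = 1 / (1 − 0.2249) = 1.290
Steady-state peak = C₀ × R = 9.37 × 1.290 = 12.09 mg/L

12.1 mg/L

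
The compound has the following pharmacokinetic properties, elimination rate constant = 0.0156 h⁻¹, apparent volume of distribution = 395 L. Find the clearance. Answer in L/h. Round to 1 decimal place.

CL = k × Vd = 0.0156 × 395 = 6.162 L/h

6.2 L/h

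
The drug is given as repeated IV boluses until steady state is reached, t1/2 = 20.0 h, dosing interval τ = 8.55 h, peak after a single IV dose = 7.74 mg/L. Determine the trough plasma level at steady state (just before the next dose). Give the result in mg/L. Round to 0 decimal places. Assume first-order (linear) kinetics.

k = ln2 / t½ = 0.693147 / 20.0 = 0.03466 h⁻¹
e^(−kτ) = e^(−0.03466 × 8.55) = 0.7435
Accumulation ratio R = 1 / (1 − e^(−kτ)) = 1 / (1 − 0.7435) = 3.899
Steady-state trough = C₀ × R × e^(−kτ) = 7.74 × 3.899 × 0.7435 = 22.44 mg/L

22 mg/L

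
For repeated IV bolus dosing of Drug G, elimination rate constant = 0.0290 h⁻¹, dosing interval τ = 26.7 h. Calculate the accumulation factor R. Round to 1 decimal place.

1.9

e^(−kτ) = e^(−0.02900 × 26.7) = 0.4610
Accumulation ratio R = 1 / (1 − e^(−kτ)) = 1 / (1 − 0.4610) = 1.855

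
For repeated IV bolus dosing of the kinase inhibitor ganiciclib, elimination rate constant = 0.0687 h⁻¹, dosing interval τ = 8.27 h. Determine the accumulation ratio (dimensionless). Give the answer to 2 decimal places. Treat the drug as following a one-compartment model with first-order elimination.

2.31

e^(−kτ) = e^(−0.06870 × 8.27) = 0.5666
Accumulation ratio R = 1 / (1 − e^(−kτ)) = 1 / (1 − 0.5666) = 2.307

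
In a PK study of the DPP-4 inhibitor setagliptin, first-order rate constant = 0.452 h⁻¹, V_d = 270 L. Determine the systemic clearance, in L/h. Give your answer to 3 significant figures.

122 L/h

CL = k × Vd = 0.452 × 270 = 122.0 L/h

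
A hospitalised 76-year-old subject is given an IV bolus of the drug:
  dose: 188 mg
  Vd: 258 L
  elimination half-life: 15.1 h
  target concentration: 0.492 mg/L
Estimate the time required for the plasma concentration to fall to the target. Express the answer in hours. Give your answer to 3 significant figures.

C₀ = Dose / Vd = 188.0 / 258 = 0.7287 mg/L
k = ln2 / t½ = 0.693147 / 15.1 = 0.04590 h⁻¹
t = ln(C₀ / C) / k = ln(0.7287 / 0.492) / 0.04590
  = ln(1.481) / 0.04590 = 0.3927 / 0.04590 = 8.556 h

8.56 h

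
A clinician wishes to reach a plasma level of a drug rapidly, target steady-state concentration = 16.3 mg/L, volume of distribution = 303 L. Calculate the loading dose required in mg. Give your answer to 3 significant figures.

4940 mg

LD = Css × Vd = 16.3 × 303 = 4939 mg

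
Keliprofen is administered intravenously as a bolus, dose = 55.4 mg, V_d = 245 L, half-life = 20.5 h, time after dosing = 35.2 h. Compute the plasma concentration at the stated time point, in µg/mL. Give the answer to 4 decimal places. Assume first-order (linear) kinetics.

0.0688 µg/mL

C₀ = Dose / Vd = 55.40 / 245 = 0.2261 mg/L
k = ln2 / t½ = 0.693147 / 20.5 = 0.03381 h⁻¹
C = C₀ · e^(−k·t) = 0.2261 × e^(−0.03381 × 35.2)
  = 0.2261 × 0.3042 = 0.06878 mg/L
(0.06878 mg/L = 0.06878 µg/mL)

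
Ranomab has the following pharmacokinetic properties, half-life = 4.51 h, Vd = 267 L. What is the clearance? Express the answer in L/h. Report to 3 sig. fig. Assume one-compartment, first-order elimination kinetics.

k = ln2 / t½ = 0.693147 / 4.51 = 0.1537 h⁻¹
CL = k × Vd = 0.1537 × 267 = 41.04 L/h

41.0 L/h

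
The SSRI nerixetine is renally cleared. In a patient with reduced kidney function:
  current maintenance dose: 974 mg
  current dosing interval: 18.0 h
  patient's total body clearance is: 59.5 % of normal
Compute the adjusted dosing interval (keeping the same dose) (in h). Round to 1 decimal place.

To keep the same average steady-state level, dosing rate must scale with clearance.
CL ratio = 59.5 / 100 = 0.5950
New interval (same dose) = 18.0 / 0.5950 = 30.25 h

30.3 h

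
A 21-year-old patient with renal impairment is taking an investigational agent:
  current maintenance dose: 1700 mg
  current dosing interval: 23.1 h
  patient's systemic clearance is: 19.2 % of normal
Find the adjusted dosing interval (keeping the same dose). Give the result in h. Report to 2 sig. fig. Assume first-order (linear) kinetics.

120 h

To keep the same average steady-state level, dosing rate must scale with clearance.
CL ratio = 19.2 / 100 = 0.1920
New interval (same dose) = 23.1 / 0.1920 = 120.3 h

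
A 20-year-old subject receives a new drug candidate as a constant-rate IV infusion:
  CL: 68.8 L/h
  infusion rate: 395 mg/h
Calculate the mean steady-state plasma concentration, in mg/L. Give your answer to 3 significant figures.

At steady state Css = R₀ / CL = 395 / 68.80 = 5.741 mg/L

5.74 mg/L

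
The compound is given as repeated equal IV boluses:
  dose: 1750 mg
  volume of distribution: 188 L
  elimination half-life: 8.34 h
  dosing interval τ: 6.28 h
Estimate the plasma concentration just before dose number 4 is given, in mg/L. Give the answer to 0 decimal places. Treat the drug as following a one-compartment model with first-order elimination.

C₀ per dose = Dose / Vd = 1750 / 188 = 9.309 mg/L
k = ln2 / t½ = 0.693147 / 8.34 = 0.08311 h⁻¹
Fraction remaining after one interval: r = e^(−kτ) = e^(−0.08311 × 6.28) = 0.5934
Before dose 4, 3 doses have been given (aged 1τ, 2τ, 3τ).
C_trough = C₀ × (r + r² + … + r^3) = C₀ × r(1−r^3)/(1−r)
        = 9.309 × 0.5934 × (1 − 0.2090) / (1 − 0.5934) = 10.75 mg/L

11 mg/L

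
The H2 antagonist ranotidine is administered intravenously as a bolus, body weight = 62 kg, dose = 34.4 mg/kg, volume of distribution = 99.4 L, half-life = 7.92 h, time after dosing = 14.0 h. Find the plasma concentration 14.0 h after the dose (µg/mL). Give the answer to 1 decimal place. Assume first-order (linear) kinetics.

6.3 µg/mL

Total dose = 34.4 × 62 = 2133 mg
C₀ = Dose / Vd = 2133 / 99.4 = 21.46 mg/L
k = ln2 / t½ = 0.693147 / 7.92 = 0.08752 h⁻¹
C = C₀ · e^(−k·t) = 21.46 × e^(−0.08752 × 14.0)
  = 21.46 × 0.2937 = 6.303 mg/L
(6.303 mg/L = 6.303 µg/mL)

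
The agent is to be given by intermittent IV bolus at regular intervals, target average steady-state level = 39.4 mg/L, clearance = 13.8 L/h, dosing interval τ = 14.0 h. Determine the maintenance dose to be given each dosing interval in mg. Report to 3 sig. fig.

7610 mg

At steady state, Dose/τ = Css × CL.
Dose = Css × CL × τ = 39.4 × 13.80 × 14.0 = 7612 mg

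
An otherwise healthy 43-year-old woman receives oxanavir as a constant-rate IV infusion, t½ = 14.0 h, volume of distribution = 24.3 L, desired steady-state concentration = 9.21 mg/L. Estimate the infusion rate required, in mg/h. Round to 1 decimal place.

11.1 mg/h

k = ln2 / t½ = 0.693147 / 14.0 = 0.04951 h⁻¹
CL = k × Vd = 0.04951 × 24.3 = 1.203 L/h
At steady state, infusion rate R₀ = Css × CL = 9.21 × 1.203 = 11.08 mg/h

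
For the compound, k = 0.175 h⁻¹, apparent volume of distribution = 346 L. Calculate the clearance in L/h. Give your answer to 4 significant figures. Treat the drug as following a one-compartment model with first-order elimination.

CL = k × Vd = 0.175 × 346 = 60.55 L/h

60.55 L/h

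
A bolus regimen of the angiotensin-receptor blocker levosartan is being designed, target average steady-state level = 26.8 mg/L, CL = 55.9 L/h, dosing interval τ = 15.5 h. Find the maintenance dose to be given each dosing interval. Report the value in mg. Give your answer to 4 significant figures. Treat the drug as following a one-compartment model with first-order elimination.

At steady state, Dose/τ = Css × CL.
Dose = Css × CL × τ = 26.8 × 55.90 × 15.5 = 23220 mg

23220 mg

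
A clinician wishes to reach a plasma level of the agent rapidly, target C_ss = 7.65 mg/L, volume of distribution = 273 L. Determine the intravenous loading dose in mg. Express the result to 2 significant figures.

LD = Css × Vd = 7.65 × 273 = 2088 mg

2100 mg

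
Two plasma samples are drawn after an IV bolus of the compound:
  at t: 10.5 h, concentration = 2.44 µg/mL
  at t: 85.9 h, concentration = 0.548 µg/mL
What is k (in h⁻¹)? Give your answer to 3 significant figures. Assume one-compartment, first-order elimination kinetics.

k = ln(C₁/C₂) / (t₂ − t₁) = ln(2.44/0.548) / (85.9 − 10.5)
  = 1.493 / 75.40 = 0.01980 h⁻¹

0.0198 h⁻¹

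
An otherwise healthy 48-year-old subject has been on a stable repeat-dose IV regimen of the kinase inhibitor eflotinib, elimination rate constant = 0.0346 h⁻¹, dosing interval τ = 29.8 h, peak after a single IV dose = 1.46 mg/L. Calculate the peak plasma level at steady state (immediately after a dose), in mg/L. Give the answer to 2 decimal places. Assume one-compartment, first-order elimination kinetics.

2.27 mg/L

e^(−kτ) = e^(−0.03460 × 29.8) = 0.3566
Accumulation ratio R = 1 / (1 − e^(−kτ)) = 1 / (1 − 0.3566) = 1.554
Steady-state peak = C₀ × R = 1.46 × 1.554 = 2.269 mg/L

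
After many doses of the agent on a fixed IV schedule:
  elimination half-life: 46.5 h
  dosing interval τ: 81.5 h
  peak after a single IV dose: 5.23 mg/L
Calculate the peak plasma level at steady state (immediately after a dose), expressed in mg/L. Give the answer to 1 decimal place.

7.4 mg/L

k = ln2 / t½ = 0.693147 / 46.5 = 0.01491 h⁻¹
e^(−kτ) = e^(−0.01491 × 81.5) = 0.2967
Accumulation ratio R = 1 / (1 − e^(−kτ)) = 1 / (1 − 0.2967) = 1.422
Steady-state peak = C₀ × R = 5.23 × 1.422 = 7.437 mg/L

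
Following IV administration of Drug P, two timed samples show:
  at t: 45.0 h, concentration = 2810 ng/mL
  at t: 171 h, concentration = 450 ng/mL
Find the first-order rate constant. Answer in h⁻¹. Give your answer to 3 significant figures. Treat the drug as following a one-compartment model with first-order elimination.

k = ln(C₁/C₂) / (t₂ − t₁) = ln(2810/450) / (171 − 45.0)
  = 1.832 / 126.0 = 0.01454 h⁻¹

0.0145 h⁻¹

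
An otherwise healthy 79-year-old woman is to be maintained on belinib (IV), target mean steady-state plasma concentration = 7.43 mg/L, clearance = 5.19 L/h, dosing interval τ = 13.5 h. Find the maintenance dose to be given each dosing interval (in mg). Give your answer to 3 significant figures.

At steady state, Dose/τ = Css × CL.
Dose = Css × CL × τ = 7.43 × 5.190 × 13.5 = 520.6 mg

521 mg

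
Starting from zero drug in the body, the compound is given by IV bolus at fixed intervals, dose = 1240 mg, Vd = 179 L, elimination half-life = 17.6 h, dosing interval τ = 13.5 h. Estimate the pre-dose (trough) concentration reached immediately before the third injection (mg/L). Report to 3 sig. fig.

C₀ per dose = Dose / Vd = 1240 / 179 = 6.927 mg/L
k = ln2 / t½ = 0.693147 / 17.6 = 0.03938 h⁻¹
Fraction remaining after one interval: r = e^(−kτ) = e^(−0.03938 × 13.5) = 0.5876
Before dose 3, 2 doses have been given (aged 1τ, 2τ).
C_trough = C₀ × (r + r²) = 6.927 × (0.5876 + 0.3453) = 6.462 mg/L

6.46 mg/L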